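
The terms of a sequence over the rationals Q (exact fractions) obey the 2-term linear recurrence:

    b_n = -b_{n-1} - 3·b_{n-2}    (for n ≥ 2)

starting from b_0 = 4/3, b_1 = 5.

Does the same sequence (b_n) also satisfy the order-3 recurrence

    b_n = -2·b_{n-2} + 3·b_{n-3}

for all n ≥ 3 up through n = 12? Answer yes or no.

Terms b_0..b_12: 4/3, 5, -9, -6, 33, -15, -84, 129, 123, -510, 141, 1389, -1812
n=3: candidate gives -6, actual b_3 = -6 ✓
n=4: candidate gives 33, actual b_4 = 33 ✓
n=5: candidate gives -15, actual b_5 = -15 ✓
n=6: candidate gives -84, actual b_6 = -84 ✓
n=7: candidate gives 129, actual b_7 = 129 ✓
n=8: candidate gives 123, actual b_8 = 123 ✓
n=9: candidate gives -510, actual b_9 = -510 ✓
n=10: candidate gives 141, actual b_10 = 141 ✓
n=11: candidate gives 1389, actual b_11 = 1389 ✓
n=12: candidate gives -1812, actual b_12 = -1812 ✓

yes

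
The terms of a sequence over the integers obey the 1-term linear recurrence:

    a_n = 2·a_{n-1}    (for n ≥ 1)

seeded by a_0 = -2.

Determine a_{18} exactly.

-524288

a_1 = 2·-2 = -4
a_2 = 2·-4 = -8
a_3 = 2·-8 = -16
a_4 = 2·-16 = -32
a_5 = 2·-32 = -64
a_6 = 2·-64 = -128
a_7 = 2·-128 = -256
a_8 = 2·-256 = -512
a_9 = 2·-512 = -1024
a_10 = 2·-1024 = -2048
a_11 = 2·-2048 = -4096
a_12 = 2·-4096 = -8192
a_13 = 2·-8192 = -16384
a_14 = 2·-16384 = -32768
a_15 = 2·-32768 = -65536
a_16 = 2·-65536 = -131072
a_17 = 2·-131072 = -262144
a_18 = 2·-262144 = -524288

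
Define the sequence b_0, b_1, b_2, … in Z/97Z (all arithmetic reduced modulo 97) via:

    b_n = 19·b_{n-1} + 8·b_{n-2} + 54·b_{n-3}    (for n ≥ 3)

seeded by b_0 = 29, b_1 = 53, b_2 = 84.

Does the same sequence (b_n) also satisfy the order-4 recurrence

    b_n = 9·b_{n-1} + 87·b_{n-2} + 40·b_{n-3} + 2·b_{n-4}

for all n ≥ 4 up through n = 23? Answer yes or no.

no

Terms b_0..b_23: 29, 53, 84, 94, 82, 56, 6, 43, 9, 63, 2, 58, 58, 25, 94, 74, 16, 55, 28, 90, 54, 57, 70, 46
n=4: candidate gives 50, actual b_4 = 82 ✗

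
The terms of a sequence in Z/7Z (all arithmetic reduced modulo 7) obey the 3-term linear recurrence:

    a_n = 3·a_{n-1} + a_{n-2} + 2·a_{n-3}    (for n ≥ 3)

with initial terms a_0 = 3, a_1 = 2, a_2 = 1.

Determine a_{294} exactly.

3

a_3 = 3·1 + 1·2 + 2·3 = 4
a_4 = 3·4 + 1·1 + 2·2 = 3
a_5 = 3·3 + 1·4 + 2·1 = 1
a_6 = 3·1 + 1·3 + 2·4 = 0
a_7 = 3·0 + 1·1 + 2·3 = 0
a_8 = 3·0 + 1·0 + 2·1 = 2
Continuing the recurrence:
  a_9 = 6;  a_10 = 6;  a_11 = 0;  a_12 = 4;  a_13 = 3;  a_14 = 6
  a_15 = 1;  a_16 = 1;  a_17 = 2;  a_18 = 2;  a_19 = 3;  a_20 = 1
  a_21 = 3;  a_22 = 2;  a_23 = 4;  a_24 = 6;  a_25 = 5;  a_26 = 1
  a_27 = 6;  a_28 = 1;  a_29 = 4;  a_30 = 4;  a_31 = 4;  a_32 = 3
  a_33 = 0;  a_34 = 4;  a_35 = 4;  a_36 = 2;  a_37 = 4;  a_38 = 1
  a_39 = 4;  a_40 = 0;  a_41 = 6;  a_42 = 5;  a_43 = 0;  a_44 = 3
  a_45 = 5;  a_46 = 4;  a_47 = 2;  a_48 = 6;  a_49 = 0;  a_50 = 3
  a_51 = 0;  a_52 = 3;  a_53 = 1;  a_54 = 6;  a_55 = 4;  a_56 = 6
  a_57 = 6;  a_58 = 4;  a_59 = 2;  a_60 = 1;  a_61 = 6;  a_62 = 2
  a_63 = 0;  a_64 = 0;  a_65 = 4;  a_66 = 5;  a_67 = 5;  a_68 = 0
  a_69 = 1;  a_70 = 6;  a_71 = 5;  a_72 = 2;  a_73 = 2;  a_74 = 4
  a_75 = 4;  a_76 = 6;  a_77 = 2;  a_78 = 6;  a_79 = 4;  a_80 = 1
  a_81 = 5;  a_82 = 3;  a_83 = 2;  a_84 = 5;  a_85 = 2;  a_86 = 1
  a_87 = 1;  a_88 = 1;  a_89 = 6;  a_90 = 0;  a_91 = 1;  a_92 = 1
  a_93 = 4;  a_94 = 1;  a_95 = 2;  a_96 = 1;  a_97 = 0;  a_98 = 5
  a_99 = 3;  a_100 = 0;  a_101 = 6;  a_102 = 3;  a_103 = 1;  a_104 = 4
  a_105 = 5;  a_106 = 0;  a_107 = 6;  a_108 = 0;  a_109 = 6;  a_110 = 2
  a_111 = 5;  a_112 = 1;  a_113 = 5;  a_114 = 5;  a_115 = 1;  a_116 = 4
  a_117 = 2;  a_118 = 5;  a_119 = 4;  a_120 = 0;  a_121 = 0;  a_122 = 1
  a_123 = 3;  a_124 = 3;  a_125 = 0;  a_126 = 2;  a_127 = 5;  a_128 = 3
  a_129 = 4;  a_130 = 4;  a_131 = 1;  a_132 = 1;  a_133 = 5;  a_134 = 4
  a_135 = 5;  a_136 = 1;  a_137 = 2;  a_138 = 3;  a_139 = 6;  a_140 = 4
  a_141 = 3;  a_142 = 4;  a_143 = 2;  a_144 = 2;  a_145 = 2;  a_146 = 5
  a_147 = 0;  a_148 = 2;  a_149 = 2;  a_150 = 1;  a_151 = 2;  a_152 = 4
  a_153 = 2;  a_154 = 0;  a_155 = 3;  a_156 = 6;  a_157 = 0;  a_158 = 5
  a_159 = 6;  a_160 = 2;  a_161 = 1;  a_162 = 3;  a_163 = 0;  a_164 = 5
  a_165 = 0;  a_166 = 5;  a_167 = 4;  a_168 = 3;  a_169 = 2;  a_170 = 3
  a_171 = 3;  a_172 = 2;  a_173 = 1;  a_174 = 4;  a_175 = 3;  a_176 = 1
  a_177 = 0;  a_178 = 0;  a_179 = 2;  a_180 = 6;  a_181 = 6;  a_182 = 0
  a_183 = 4;  a_184 = 3;  a_185 = 6;  a_186 = 1;  a_187 = 1;  a_188 = 2
  a_189 = 2;  a_190 = 3;  a_191 = 1;  a_192 = 3;  a_193 = 2;  a_194 = 4
  a_195 = 6;  a_196 = 5;  a_197 = 1;  a_198 = 6;  a_199 = 1;  a_200 = 4
  a_201 = 4;  a_202 = 4;  a_203 = 3;  a_204 = 0;  a_205 = 4;  a_206 = 4
  a_207 = 2;  a_208 = 4;  a_209 = 1;  a_210 = 4;  a_211 = 0;  a_212 = 6
  a_213 = 5;  a_214 = 0;  a_215 = 3;  a_216 = 5;  a_217 = 4;  a_218 = 2
  a_219 = 6;  a_220 = 0;  a_221 = 3;  a_222 = 0;  a_223 = 3;  a_224 = 1
  a_225 = 6;  a_226 = 4;  a_227 = 6;  a_228 = 6;  a_229 = 4;  a_230 = 2
  a_231 = 1;  a_232 = 6;  a_233 = 2;  a_234 = 0;  a_235 = 0;  a_236 = 4
  a_237 = 5;  a_238 = 5;  a_239 = 0;  a_240 = 1;  a_241 = 6;  a_242 = 5
  a_243 = 2;  a_244 = 2;  a_245 = 4;  a_246 = 4;  a_247 = 6;  a_248 = 2
  a_249 = 6;  a_250 = 4;  a_251 = 1;  a_252 = 5;  a_253 = 3;  a_254 = 2
  a_255 = 5;  a_256 = 2;  a_257 = 1;  a_258 = 1;  a_259 = 1;  a_260 = 6
  a_261 = 0;  a_262 = 1;  a_263 = 1;  a_264 = 4;  a_265 = 1;  a_266 = 2
  a_267 = 1;  a_268 = 0;  a_269 = 5;  a_270 = 3;  a_271 = 0;  a_272 = 6
  a_273 = 3;  a_274 = 1;  a_275 = 4;  a_276 = 5;  a_277 = 0;  a_278 = 6
  a_279 = 0;  a_280 = 6;  a_281 = 2;  a_282 = 5;  a_283 = 1;  a_284 = 5
  a_285 = 5;  a_286 = 1;  a_287 = 4;  a_288 = 2;  a_289 = 5;  a_290 = 4
  a_291 = 0;  a_292 = 0
a_293 = 3·0 + 1·0 + 2·4 = 1
a_294 = 3·1 + 1·0 + 2·0 = 3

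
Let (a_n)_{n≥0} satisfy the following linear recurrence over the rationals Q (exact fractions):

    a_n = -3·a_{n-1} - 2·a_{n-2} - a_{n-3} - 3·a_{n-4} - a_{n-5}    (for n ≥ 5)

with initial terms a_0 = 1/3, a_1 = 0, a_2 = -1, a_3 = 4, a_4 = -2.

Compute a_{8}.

a_5 = -3·-2 + -2·4 + -1·-1 + -3·0 + -1·1/3 = -4/3
a_6 = -3·-4/3 + -2·-2 + -1·4 + -3·-1 + -1·0 = 7
a_7 = -3·7 + -2·-4/3 + -1·-2 + -3·4 + -1·-1 = -82/3
a_8 = -3·-82/3 + -2·7 + -1·-4/3 + -3·-2 + -1·4 = 214/3

214/3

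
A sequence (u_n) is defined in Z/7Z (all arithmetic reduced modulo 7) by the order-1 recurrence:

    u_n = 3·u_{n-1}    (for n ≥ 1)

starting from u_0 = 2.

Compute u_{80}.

4

u_1 = 3·2 = 6
u_2 = 3·6 = 4
u_3 = 3·4 = 5
u_4 = 3·5 = 1
u_5 = 3·1 = 3
u_6 = 3·3 = 2
(u_6) = (2) = (u_0), so the sequence has period 6.
80 ≡ 2 (mod 6), hence u_80 = u_2 = 4.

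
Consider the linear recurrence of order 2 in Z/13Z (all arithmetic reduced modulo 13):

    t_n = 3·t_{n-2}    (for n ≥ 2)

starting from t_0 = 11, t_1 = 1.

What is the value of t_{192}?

t_2 = 0·1 + 3·11 = 7
t_3 = 0·7 + 3·1 = 3
t_4 = 0·3 + 3·7 = 8
t_5 = 0·8 + 3·3 = 9
t_6 = 0·9 + 3·8 = 11
t_7 = 0·11 + 3·9 = 1
(t_6, t_7) = (11, 1) = (t_0, t_1), so the sequence has period 6.
192 ≡ 0 (mod 6), hence t_192 = t_0 = 11.

11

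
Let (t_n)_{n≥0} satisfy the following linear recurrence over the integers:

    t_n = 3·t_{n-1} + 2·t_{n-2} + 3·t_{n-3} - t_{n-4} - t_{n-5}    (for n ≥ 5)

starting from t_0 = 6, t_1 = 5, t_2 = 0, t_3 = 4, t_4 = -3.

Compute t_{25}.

t_5 = 3·-3 + 2·4 + 3·0 + -1·5 + -1·6 = -12
t_6 = 3·-12 + 2·-3 + 3·4 + -1·0 + -1·5 = -35
t_7 = 3·-35 + 2·-12 + 3·-3 + -1·4 + -1·0 = -142
t_8 = 3·-142 + 2·-35 + 3·-12 + -1·-3 + -1·4 = -533
t_9 = 3·-533 + 2·-142 + 3·-35 + -1·-12 + -1·-3 = -1973
t_10 = 3·-1973 + 2·-533 + 3·-142 + -1·-35 + -1·-12 = -7364
t_11 = 3·-7364 + 2·-1973 + 3·-533 + -1·-142 + -1·-35 = -27460
t_12 = 3·-27460 + 2·-7364 + 3·-1973 + -1·-533 + -1·-142 = -102352
t_13 = 3·-102352 + 2·-27460 + 3·-7364 + -1·-1973 + -1·-533 = -381562
t_14 = 3·-381562 + 2·-102352 + 3·-27460 + -1·-7364 + -1·-1973 = -1422433
t_15 = 3·-1422433 + 2·-381562 + 3·-102352 + -1·-27460 + -1·-7364 = -5302655
t_16 = 3·-5302655 + 2·-1422433 + 3·-381562 + -1·-102352 + -1·-27460 = -19767705
t_17 = 3·-19767705 + 2·-5302655 + 3·-1422433 + -1·-381562 + -1·-102352 = -73691810
t_18 = 3·-73691810 + 2·-19767705 + 3·-5302655 + -1·-1422433 + -1·-381562 = -274714810
t_19 = 3·-274714810 + 2·-73691810 + 3·-19767705 + -1·-5302655 + -1·-1422433 = -1024106077
t_20 = 3·-1024106077 + 2·-274714810 + 3·-73691810 + -1·-19767705 + -1·-5302655 = -3817752921
t_21 = 3·-3817752921 + 2·-1024106077 + 3·-274714810 + -1·-73691810 + -1·-19767705 = -14232155832
t_22 = 3·-14232155832 + 2·-3817752921 + 3·-1024106077 + -1·-274714810 + -1·-73691810 = -53055884949
t_23 = 3·-53055884949 + 2·-14232155832 + 3·-3817752921 + -1·-1024106077 + -1·-274714810 = -197786404387
t_24 = 3·-197786404387 + 2·-53055884949 + 3·-14232155832 + -1·-3817752921 + -1·-1024106077 = -737325591557
t_25 = 3·-737325591557 + 2·-197786404387 + 3·-53055884949 + -1·-14232155832 + -1·-3817752921 = -2748667329539

-2748667329539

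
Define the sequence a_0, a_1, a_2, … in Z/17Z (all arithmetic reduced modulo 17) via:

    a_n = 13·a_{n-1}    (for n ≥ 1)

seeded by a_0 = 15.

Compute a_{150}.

a_1 = 13·15 = 8
a_2 = 13·8 = 2
a_3 = 13·2 = 9
a_4 = 13·9 = 15
(a_4) = (15) = (a_0), so the sequence has period 4.
150 ≡ 2 (mod 4), hence a_150 = a_2 = 2.

2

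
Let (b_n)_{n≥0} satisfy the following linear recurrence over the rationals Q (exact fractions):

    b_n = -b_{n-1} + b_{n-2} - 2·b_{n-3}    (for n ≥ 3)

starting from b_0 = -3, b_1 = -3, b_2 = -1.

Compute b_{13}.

1167

b_3 = -1·-1 + 1·-3 + -2·-3 = 4
b_4 = -1·4 + 1·-1 + -2·-3 = 1
b_5 = -1·1 + 1·4 + -2·-1 = 5
b_6 = -1·5 + 1·1 + -2·4 = -12
b_7 = -1·-12 + 1·5 + -2·1 = 15
b_8 = -1·15 + 1·-12 + -2·5 = -37
b_9 = -1·-37 + 1·15 + -2·-12 = 76
b_10 = -1·76 + 1·-37 + -2·15 = -143
b_11 = -1·-143 + 1·76 + -2·-37 = 293
b_12 = -1·293 + 1·-143 + -2·76 = -588
b_13 = -1·-588 + 1·293 + -2·-143 = 1167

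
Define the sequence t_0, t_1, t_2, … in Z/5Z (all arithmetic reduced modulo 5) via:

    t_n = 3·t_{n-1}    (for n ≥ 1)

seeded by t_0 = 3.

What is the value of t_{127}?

t_1 = 3·3 = 4
t_2 = 3·4 = 2
t_3 = 3·2 = 1
t_4 = 3·1 = 3
(t_4) = (3) = (t_0), so the sequence has period 4.
127 ≡ 3 (mod 4), hence t_127 = t_3 = 1.

1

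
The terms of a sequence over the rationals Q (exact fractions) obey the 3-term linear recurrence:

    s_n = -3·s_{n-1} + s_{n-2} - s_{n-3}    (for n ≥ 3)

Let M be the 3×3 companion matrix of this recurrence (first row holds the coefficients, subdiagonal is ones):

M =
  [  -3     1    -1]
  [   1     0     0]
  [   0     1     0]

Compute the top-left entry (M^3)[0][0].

-34

(M^3)[0][0] is the top entry after applying M 3 times to the unit state (1, 0, 0). Equivalently it is h_{5} for the auxiliary sequence (h_n) obeying the same recurrence with h_2 = 1 and h_i = 0 for 0 ≤ i < 2:
h_3 = -3·1 + 1·0 + -1·0 = -3
h_4 = -3·-3 + 1·1 + -1·0 = 10
h_5 = -3·10 + 1·-3 + -1·1 = -34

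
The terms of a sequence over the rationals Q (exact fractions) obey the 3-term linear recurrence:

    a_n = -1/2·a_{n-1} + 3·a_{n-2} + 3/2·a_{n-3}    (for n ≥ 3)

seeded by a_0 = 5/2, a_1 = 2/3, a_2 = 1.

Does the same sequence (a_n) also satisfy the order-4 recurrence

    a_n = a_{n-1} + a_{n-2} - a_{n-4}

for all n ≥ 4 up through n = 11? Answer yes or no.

no

Terms a_0..a_11: 5/2, 2/3, 1, 21/4, 11/8, 265/16, 119/32, 3193/64, 1415/128, 38329/256, 16967/512, 459961/1024
n=4: candidate gives 15/4, actual a_4 = 11/8 ✗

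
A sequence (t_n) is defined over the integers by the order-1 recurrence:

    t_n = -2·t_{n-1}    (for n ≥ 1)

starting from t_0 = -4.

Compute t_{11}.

8192

t_1 = -2·-4 = 8
t_2 = -2·8 = -16
t_3 = -2·-16 = 32
t_4 = -2·32 = -64
t_5 = -2·-64 = 128
t_6 = -2·128 = -256
t_7 = -2·-256 = 512
t_8 = -2·512 = -1024
t_9 = -2·-1024 = 2048
t_10 = -2·2048 = -4096
t_11 = -2·-4096 = 8192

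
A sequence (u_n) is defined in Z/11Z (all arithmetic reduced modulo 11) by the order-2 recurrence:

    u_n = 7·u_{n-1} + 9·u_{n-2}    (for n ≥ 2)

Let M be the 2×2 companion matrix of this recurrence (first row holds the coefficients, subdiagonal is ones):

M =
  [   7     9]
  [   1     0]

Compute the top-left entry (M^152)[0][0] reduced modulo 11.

(M^152)[0][0] is the top entry after applying M 152 times to the unit state (1, 0). Equivalently it is h_{153} for the auxiliary sequence (h_n) obeying the same recurrence with h_1 = 1 and h_i = 0 for 0 ≤ i < 1:
h_2 = 7·1 + 9·0 = 7
h_3 = 7·7 + 9·1 = 3
h_4 = 7·3 + 9·7 = 7
h_5 = 7·7 + 9·3 = 10
h_6 = 7·10 + 9·7 = 1
h_7 = 7·1 + 9·10 = 9
h_8 = 7·9 + 9·1 = 6
h_9 = 7·6 + 9·9 = 2
h_10 = 7·2 + 9·6 = 2
h_11 = 7·2 + 9·2 = 10
h_12 = 7·10 + 9·2 = 0
h_13 = 7·0 + 9·10 = 2
h_14 = 7·2 + 9·0 = 3
h_15 = 7·3 + 9·2 = 6
h_16 = 7·6 + 9·3 = 3
h_17 = 7·3 + 9·6 = 9
h_18 = 7·9 + 9·3 = 2
h_19 = 7·2 + 9·9 = 7
h_20 = 7·7 + 9·2 = 1
h_21 = 7·1 + 9·7 = 4
h_22 = 7·4 + 9·1 = 4
h_23 = 7·4 + 9·4 = 9
h_24 = 7·9 + 9·4 = 0
h_25 = 7·0 + 9·9 = 4
h_26 = 7·4 + 9·0 = 6
h_27 = 7·6 + 9·4 = 1
h_28 = 7·1 + 9·6 = 6
h_29 = 7·6 + 9·1 = 7
h_30 = 7·7 + 9·6 = 4
h_31 = 7·4 + 9·7 = 3
h_32 = 7·3 + 9·4 = 2
h_33 = 7·2 + 9·3 = 8
h_34 = 7·8 + 9·2 = 8
h_35 = 7·8 + 9·8 = 7
h_36 = 7·7 + 9·8 = 0
h_37 = 7·0 + 9·7 = 8
h_38 = 7·8 + 9·0 = 1
h_39 = 7·1 + 9·8 = 2
h_40 = 7·2 + 9·1 = 1
h_41 = 7·1 + 9·2 = 3
h_42 = 7·3 + 9·1 = 8
h_43 = 7·8 + 9·3 = 6
h_44 = 7·6 + 9·8 = 4
h_45 = 7·4 + 9·6 = 5
h_46 = 7·5 + 9·4 = 5
h_47 = 7·5 + 9·5 = 3
h_48 = 7·3 + 9·5 = 0
h_49 = 7·0 + 9·3 = 5
h_50 = 7·5 + 9·0 = 2
h_51 = 7·2 + 9·5 = 4
h_52 = 7·4 + 9·2 = 2
h_53 = 7·2 + 9·4 = 6
h_54 = 7·6 + 9·2 = 5
h_55 = 7·5 + 9·6 = 1
h_56 = 7·1 + 9·5 = 8
h_57 = 7·8 + 9·1 = 10
h_58 = 7·10 + 9·8 = 10
h_59 = 7·10 + 9·10 = 6
h_60 = 7·6 + 9·10 = 0
h_61 = 7·0 + 9·6 = 10
h_62 = 7·10 + 9·0 = 4
h_63 = 7·4 + 9·10 = 8
h_64 = 7·8 + 9·4 = 4
h_65 = 7·4 + 9·8 = 1
h_66 = 7·1 + 9·4 = 10
h_67 = 7·10 + 9·1 = 2
h_68 = 7·2 + 9·10 = 5
h_69 = 7·5 + 9·2 = 9
h_70 = 7·9 + 9·5 = 9
h_71 = 7·9 + 9·9 = 1
h_72 = 7·1 + 9·9 = 0
h_73 = 7·0 + 9·1 = 9
h_74 = 7·9 + 9·0 = 8
h_75 = 7·8 + 9·9 = 5
h_76 = 7·5 + 9·8 = 8
h_77 = 7·8 + 9·5 = 2
h_78 = 7·2 + 9·8 = 9
h_79 = 7·9 + 9·2 = 4
h_80 = 7·4 + 9·9 = 10
h_81 = 7·10 + 9·4 = 7
h_82 = 7·7 + 9·10 = 7
h_83 = 7·7 + 9·7 = 2
h_84 = 7·2 + 9·7 = 0
h_85 = 7·0 + 9·2 = 7
h_86 = 7·7 + 9·0 = 5
h_87 = 7·5 + 9·7 = 10
h_88 = 7·10 + 9·5 = 5
h_89 = 7·5 + 9·10 = 4
h_90 = 7·4 + 9·5 = 7
h_91 = 7·7 + 9·4 = 8
h_92 = 7·8 + 9·7 = 9
h_93 = 7·9 + 9·8 = 3
h_94 = 7·3 + 9·9 = 3
h_95 = 7·3 + 9·3 = 4
h_96 = 7·4 + 9·3 = 0
h_97 = 7·0 + 9·4 = 3
h_98 = 7·3 + 9·0 = 10
h_99 = 7·10 + 9·3 = 9
h_100 = 7·9 + 9·10 = 10
h_101 = 7·10 + 9·9 = 8
h_102 = 7·8 + 9·10 = 3
h_103 = 7·3 + 9·8 = 5
h_104 = 7·5 + 9·3 = 7
h_105 = 7·7 + 9·5 = 6
h_106 = 7·6 + 9·7 = 6
h_107 = 7·6 + 9·6 = 8
h_108 = 7·8 + 9·6 = 0
h_109 = 7·0 + 9·8 = 6
h_110 = 7·6 + 9·0 = 9
h_111 = 7·9 + 9·6 = 7
h_112 = 7·7 + 9·9 = 9
h_113 = 7·9 + 9·7 = 5
h_114 = 7·5 + 9·9 = 6
h_115 = 7·6 + 9·5 = 10
h_116 = 7·10 + 9·6 = 3
h_117 = 7·3 + 9·10 = 1
h_118 = 7·1 + 9·3 = 1
h_119 = 7·1 + 9·1 = 5
h_120 = 7·5 + 9·1 = 0
h_121 = 7·0 + 9·5 = 1
h_122 = 7·1 + 9·0 = 7
h_123 = 7·7 + 9·1 = 3
h_124 = 7·3 + 9·7 = 7
h_125 = 7·7 + 9·3 = 10
h_126 = 7·10 + 9·7 = 1
h_127 = 7·1 + 9·10 = 9
h_128 = 7·9 + 9·1 = 6
h_129 = 7·6 + 9·9 = 2
h_130 = 7·2 + 9·6 = 2
h_131 = 7·2 + 9·2 = 10
h_132 = 7·10 + 9·2 = 0
h_133 = 7·0 + 9·10 = 2
h_134 = 7·2 + 9·0 = 3
h_135 = 7·3 + 9·2 = 6
h_136 = 7·6 + 9·3 = 3
h_137 = 7·3 + 9·6 = 9
h_138 = 7·9 + 9·3 = 2
h_139 = 7·2 + 9·9 = 7
h_140 = 7·7 + 9·2 = 1
h_141 = 7·1 + 9·7 = 4
h_142 = 7·4 + 9·1 = 4
h_143 = 7·4 + 9·4 = 9
h_144 = 7·9 + 9·4 = 0
h_145 = 7·0 + 9·9 = 4
h_146 = 7·4 + 9·0 = 6
h_147 = 7·6 + 9·4 = 1
h_148 = 7·1 + 9·6 = 6
h_149 = 7·6 + 9·1 = 7
h_150 = 7·7 + 9·6 = 4
h_151 = 7·4 + 9·7 = 3
h_152 = 7·3 + 9·4 = 2
h_153 = 7·2 + 9·3 = 8

8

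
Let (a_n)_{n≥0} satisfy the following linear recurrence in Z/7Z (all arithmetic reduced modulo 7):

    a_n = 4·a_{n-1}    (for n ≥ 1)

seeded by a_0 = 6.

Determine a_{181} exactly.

a_1 = 4·6 = 3
a_2 = 4·3 = 5
a_3 = 4·5 = 6
(a_3) = (6) = (a_0), so the sequence has period 3.
181 ≡ 1 (mod 3), hence a_181 = a_1 = 3.

3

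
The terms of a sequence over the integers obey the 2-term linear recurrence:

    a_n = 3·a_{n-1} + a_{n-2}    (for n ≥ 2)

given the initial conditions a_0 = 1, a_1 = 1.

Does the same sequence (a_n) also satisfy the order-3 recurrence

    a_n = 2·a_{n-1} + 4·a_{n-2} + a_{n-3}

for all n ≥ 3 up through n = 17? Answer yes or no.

Terms a_0..a_17: 1, 1, 4, 13, 43, 142, 469, 1549, 5116, 16897, 55807, 184318, 608761, 2010601, 6640564, 21932293, 72437443, 239244622
n=3: candidate gives 13, actual a_3 = 13 ✓
n=4: candidate gives 43, actual a_4 = 43 ✓
n=5: candidate gives 142, actual a_5 = 142 ✓
n=6: candidate gives 469, actual a_6 = 469 ✓
n=7: candidate gives 1549, actual a_7 = 1549 ✓
n=8: candidate gives 5116, actual a_8 = 5116 ✓
n=9: candidate gives 16897, actual a_9 = 16897 ✓
n=10: candidate gives 55807, actual a_10 = 55807 ✓
n=11: candidate gives 184318, actual a_11 = 184318 ✓
n=12: candidate gives 608761, actual a_12 = 608761 ✓
n=13: candidate gives 2010601, actual a_13 = 2010601 ✓
n=14: candidate gives 6640564, actual a_14 = 6640564 ✓
n=15: candidate gives 21932293, actual a_15 = 21932293 ✓
n=16: candidate gives 72437443, actual a_16 = 72437443 ✓
n=17: candidate gives 239244622, actual a_17 = 239244622 ✓

yes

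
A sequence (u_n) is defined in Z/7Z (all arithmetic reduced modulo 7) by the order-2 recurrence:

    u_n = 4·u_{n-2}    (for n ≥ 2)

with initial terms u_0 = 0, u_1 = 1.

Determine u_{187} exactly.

1

u_2 = 0·1 + 4·0 = 0
u_3 = 0·0 + 4·1 = 4
u_4 = 0·4 + 4·0 = 0
u_5 = 0·0 + 4·4 = 2
u_6 = 0·2 + 4·0 = 0
u_7 = 0·0 + 4·2 = 1
(u_6, u_7) = (0, 1) = (u_0, u_1), so the sequence has period 6.
187 ≡ 1 (mod 6), hence u_187 = u_1 = 1.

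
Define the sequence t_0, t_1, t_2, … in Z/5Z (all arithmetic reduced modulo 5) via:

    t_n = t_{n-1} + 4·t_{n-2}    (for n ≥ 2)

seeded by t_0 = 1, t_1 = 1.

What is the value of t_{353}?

t_2 = 1·1 + 4·1 = 0
t_3 = 1·0 + 4·1 = 4
t_4 = 1·4 + 4·0 = 4
t_5 = 1·4 + 4·4 = 0
t_6 = 1·0 + 4·4 = 1
t_7 = 1·1 + 4·0 = 1
(t_6, t_7) = (1, 1) = (t_0, t_1), so the sequence has period 6.
353 ≡ 5 (mod 6), hence t_353 = t_5 = 0.

0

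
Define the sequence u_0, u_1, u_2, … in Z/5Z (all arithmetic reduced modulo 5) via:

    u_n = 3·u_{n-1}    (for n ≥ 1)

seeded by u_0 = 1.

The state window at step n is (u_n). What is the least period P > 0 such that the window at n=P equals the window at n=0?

n=0: window = (1)
n=1: window = (3)
n=2: window = (4)
n=3: window = (2)
n=4: window = (1)
window at n=4 equals window at n=0 → period = 4

4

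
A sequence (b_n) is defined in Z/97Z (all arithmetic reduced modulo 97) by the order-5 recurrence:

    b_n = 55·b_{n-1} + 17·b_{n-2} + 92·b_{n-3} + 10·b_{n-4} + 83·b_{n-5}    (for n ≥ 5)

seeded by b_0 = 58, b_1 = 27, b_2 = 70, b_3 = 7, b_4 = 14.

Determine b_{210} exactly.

b_5 = 55·14 + 17·7 + 92·70 + 10·27 + 83·58 = 94
b_6 = 55·94 + 17·14 + 92·7 + 10·70 + 83·27 = 69
b_7 = 55·69 + 17·94 + 92·14 + 10·7 + 83·70 = 48
b_8 = 55·48 + 17·69 + 92·94 + 10·14 + 83·7 = 87
b_9 = 55·87 + 17·48 + 92·69 + 10·94 + 83·14 = 83
b_10 = 55·83 + 17·87 + 92·48 + 10·69 + 83·94 = 37
Continuing the recurrence:
  b_11 = 3;  b_12 = 92;  b_13 = 76;  b_14 = 87;  b_15 = 85;  b_16 = 56
  b_17 = 70;  b_18 = 12;  b_19 = 38;  b_20 = 53;  b_21 = 22;  b_22 = 91
  b_23 = 88;  b_24 = 67;  b_25 = 33;  b_26 = 12;  b_27 = 7;  b_28 = 56
  b_29 = 9;  b_30 = 3;  b_31 = 37;  b_32 = 78;  b_33 = 39;  b_34 = 86
  b_35 = 93;  b_36 = 48;  b_37 = 82;  b_38 = 34;  b_39 = 34;  b_40 = 52
  b_41 = 21;  b_42 = 91;  b_43 = 19;  b_44 = 9;  b_45 = 39;  b_46 = 6
  b_47 = 58;  b_48 = 11;  b_49 = 79;  b_50 = 70;  b_51 = 8;  b_52 = 48
  b_53 = 55;  b_54 = 0;  b_55 = 86;  b_56 = 70;  b_57 = 49;  b_58 = 66
  b_59 = 26;  b_60 = 57;  b_61 = 41;  b_62 = 61;  b_63 = 96;  b_64 = 13
  b_65 = 5;  b_66 = 52;  b_67 = 76;  b_68 = 42;  b_69 = 9;  b_70 = 18
  b_71 = 92;  b_72 = 21;  b_73 = 94;  b_74 = 77;  b_75 = 91;  b_76 = 13
  b_77 = 1;  b_78 = 51;  b_79 = 67;  b_80 = 8;  b_81 = 85;  b_82 = 25
  b_83 = 20;  b_84 = 48;  b_85 = 4;  b_86 = 93;  b_87 = 40;  b_88 = 81
  b_89 = 61;  b_90 = 71;  b_91 = 46;  b_92 = 93;  b_93 = 71;  b_94 = 68
  b_95 = 68;  b_96 = 74;  b_97 = 26;  b_98 = 94;  b_99 = 23;  b_100 = 96
  b_101 = 60;  b_102 = 58;  b_103 = 25;  b_104 = 80;  b_105 = 8;  b_106 = 57
  b_107 = 78;  b_108 = 43;  b_109 = 38;  b_110 = 76;  b_111 = 34;  b_112 = 79
  b_113 = 53;  b_114 = 48;  b_115 = 94;  b_116 = 21;  b_117 = 94;  b_118 = 42
  b_119 = 94;  b_120 = 40;  b_121 = 63;  b_122 = 63;  b_123 = 32;  b_124 = 48
  b_125 = 29;  b_126 = 59;  b_127 = 26;  b_128 = 89;  b_129 = 4;  b_130 = 41
  b_131 = 51;  b_132 = 31;  b_133 = 94;  b_134 = 73;  b_135 = 59;  b_136 = 23
  b_137 = 81;  b_138 = 85;  b_139 = 73;  b_140 = 94;  b_141 = 72;  b_142 = 59
  b_143 = 47;  b_144 = 42;  b_145 = 84;  b_146 = 25;  b_147 = 6;  b_148 = 0
  b_149 = 35;  b_150 = 96;  b_151 = 56;  b_152 = 88;  b_153 = 36;  b_154 = 77
  b_155 = 34;  b_156 = 88;  b_157 = 87;  b_158 = 72;  b_159 = 90;  b_160 = 32
  b_161 = 46;  b_162 = 89;  b_163 = 74;  b_164 = 48;  b_165 = 70;  b_166 = 80
  b_167 = 91;  b_168 = 27;  b_169 = 41;  b_170 = 42;  b_171 = 43;  b_172 = 27
  b_173 = 1;  b_174 = 48;  b_175 = 36;  b_176 = 34;  b_177 = 31;  b_178 = 47
  b_179 = 11;  b_180 = 18;  b_181 = 0;  b_182 = 93;  b_183 = 15;  b_184 = 7
  b_185 = 20;  b_186 = 37;  b_187 = 24;  b_188 = 60;  b_189 = 36;  b_190 = 60
  b_191 = 36;  b_192 = 77;  b_193 = 90;  b_194 = 64;  b_195 = 14;  b_196 = 25
  b_197 = 48;  b_198 = 47;  b_199 = 95;  b_200 = 18;  b_201 = 75;  b_202 = 68
  b_203 = 76;  b_204 = 28;  b_205 = 80;  b_206 = 52;  b_207 = 8;  b_208 = 43
b_209 = 55·43 + 17·8 + 92·52 + 10·80 + 83·28 = 30
b_210 = 55·30 + 17·43 + 92·8 + 10·52 + 83·80 = 92

92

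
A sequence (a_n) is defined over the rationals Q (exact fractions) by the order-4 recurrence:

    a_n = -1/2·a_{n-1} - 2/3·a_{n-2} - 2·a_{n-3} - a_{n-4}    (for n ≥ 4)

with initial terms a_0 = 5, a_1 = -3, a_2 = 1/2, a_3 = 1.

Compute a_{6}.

a_4 = -1/2·1 + -2/3·1/2 + -2·-3 + -1·5 = 1/6
a_5 = -1/2·1/6 + -2/3·1 + -2·1/2 + -1·-3 = 5/4
a_6 = -1/2·5/4 + -2/3·1/6 + -2·1 + -1·1/2 = -233/72

-233/72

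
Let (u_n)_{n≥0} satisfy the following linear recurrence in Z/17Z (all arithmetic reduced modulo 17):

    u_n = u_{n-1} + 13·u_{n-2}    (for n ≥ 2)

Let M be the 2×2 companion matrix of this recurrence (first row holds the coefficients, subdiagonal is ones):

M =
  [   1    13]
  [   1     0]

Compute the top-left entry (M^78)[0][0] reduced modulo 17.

(M^78)[0][0] is the top entry after applying M 78 times to the unit state (1, 0). Equivalently it is h_{79} for the auxiliary sequence (h_n) obeying the same recurrence with h_1 = 1 and h_i = 0 for 0 ≤ i < 1:
h_2 = 1·1 + 13·0 = 1
h_3 = 1·1 + 13·1 = 14
h_4 = 1·14 + 13·1 = 10
h_5 = 1·10 + 13·14 = 5
h_6 = 1·5 + 13·10 = 16
h_7 = 1·16 + 13·5 = 13
h_8 = 1·13 + 13·16 = 0
h_9 = 1·0 + 13·13 = 16
h_10 = 1·16 + 13·0 = 16
h_11 = 1·16 + 13·16 = 3
h_12 = 1·3 + 13·16 = 7
h_13 = 1·7 + 13·3 = 12
h_14 = 1·12 + 13·7 = 1
h_15 = 1·1 + 13·12 = 4
h_16 = 1·4 + 13·1 = 0
h_17 = 1·0 + 13·4 = 1
(h_16, h_17) = (0, 1) = (h_0, h_1), so the sequence has period 16.
79 ≡ 15 (mod 16), hence h_79 = h_15 = 4.

4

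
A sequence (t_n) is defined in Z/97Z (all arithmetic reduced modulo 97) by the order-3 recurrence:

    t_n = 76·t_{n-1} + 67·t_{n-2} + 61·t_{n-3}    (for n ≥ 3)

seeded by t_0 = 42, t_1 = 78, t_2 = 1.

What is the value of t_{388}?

13

t_3 = 76·1 + 67·78 + 61·42 = 7
t_4 = 76·7 + 67·1 + 61·78 = 22
t_5 = 76·22 + 67·7 + 61·1 = 68
t_6 = 76·68 + 67·22 + 61·7 = 85
t_7 = 76·85 + 67·68 + 61·22 = 39
t_8 = 76·39 + 67·85 + 61·68 = 3
Continuing the recurrence:
  t_9 = 72;  t_10 = 1;  t_11 = 39;  t_12 = 51;  t_13 = 51;  t_14 = 69
  t_15 = 35;  t_16 = 15;  t_17 = 31;  t_18 = 64;  t_19 = 96;  t_20 = 89
  t_21 = 28;  t_22 = 76;  t_23 = 83;  t_24 = 13;  t_25 = 30;  t_26 = 66
  t_27 = 59;  t_28 = 66;  t_29 = 94;  t_30 = 33;  t_31 = 28;  t_32 = 82
  t_33 = 33;  t_34 = 10;  t_35 = 19;  t_36 = 53;  t_37 = 91;  t_38 = 83
  t_39 = 21;  t_40 = 1;  t_41 = 47;  t_42 = 70;  t_43 = 91;  t_44 = 20
  t_45 = 53;  t_46 = 55;  t_47 = 27;  t_48 = 46;  t_49 = 27;  t_50 = 88
  t_51 = 51;  t_52 = 70;  t_53 = 40;  t_54 = 74;  t_55 = 61;  t_56 = 6
  t_57 = 36;  t_58 = 69;  t_59 = 68;  t_60 = 56;  t_61 = 23;  t_62 = 45
  t_63 = 35;  t_64 = 94;  t_65 = 12;  t_66 = 33;  t_67 = 25;  t_68 = 90
  t_69 = 52;  t_70 = 61;  t_71 = 30;  t_72 = 33;  t_73 = 91;  t_74 = 93
  t_75 = 46;  t_76 = 49;  t_77 = 63;  t_78 = 13;  t_79 = 50;  t_80 = 75
  t_81 = 46;  t_82 = 28;  t_83 = 85;  t_84 = 84;  t_85 = 13;  t_86 = 64
  t_87 = 92;  t_88 = 45;  t_89 = 5;  t_90 = 83;  t_91 = 76;  t_92 = 2
  t_93 = 25;  t_94 = 74;  t_95 = 49;  t_96 = 22;  t_97 = 60;  t_98 = 2
  t_99 = 82;  t_100 = 35;  t_101 = 31;  t_102 = 3;  t_103 = 75;  t_104 = 32
  t_105 = 74;  t_106 = 24;  t_107 = 4;  t_108 = 24;  t_109 = 64;  t_110 = 23
  t_111 = 31;  t_112 = 41;  t_113 = 0;  t_114 = 79;  t_115 = 66;  t_116 = 27
  t_117 = 41;  t_118 = 27;  t_119 = 44;  t_120 = 88;  t_121 = 31;  t_122 = 72
  t_123 = 16;  t_124 = 74;  t_125 = 30;  t_126 = 66;  t_127 = 94;  t_128 = 10
  t_129 = 26;  t_130 = 38;  t_131 = 2;  t_132 = 16;  t_133 = 79;  t_134 = 20
  t_135 = 29;  t_136 = 21;  t_137 = 6;  t_138 = 43;  t_139 = 4;  t_140 = 59
  t_141 = 3;  t_142 = 60;  t_143 = 18;  t_144 = 42;  t_145 = 7;  t_146 = 79
  t_147 = 14;  t_148 = 91;  t_149 = 63;  t_150 = 2;  t_151 = 30;  t_152 = 49
  t_153 = 36;  t_154 = 89;  t_155 = 40;  t_156 = 44;  t_157 = 7;  t_158 = 3
  t_159 = 83;  t_160 = 49;  t_161 = 59;  t_162 = 26;  t_163 = 91;  t_164 = 35
  t_165 = 61;  t_166 = 19;  t_167 = 3;  t_168 = 81;  t_169 = 47;  t_170 = 64
  t_171 = 53;  t_172 = 28;  t_173 = 77;  t_174 = 0;  t_175 = 77;  t_176 = 73
  t_177 = 37;  t_178 = 81;  t_179 = 90;  t_180 = 71;  t_181 = 71;  t_182 = 26
  t_183 = 6;  t_184 = 30;  t_185 = 0;  t_186 = 48;  t_187 = 46;  t_188 = 19
  t_189 = 82;  t_190 = 29;  t_191 = 30;  t_192 = 10;  t_193 = 77;  t_194 = 10
  t_195 = 30;  t_196 = 81;  t_197 = 46;  t_198 = 83;  t_199 = 72;  t_200 = 65
  t_201 = 83;  t_202 = 20;  t_203 = 85;  t_204 = 59;  t_205 = 50;  t_206 = 37
  t_207 = 61;  t_208 = 77;  t_209 = 71;  t_210 = 17;  t_211 = 76;  t_212 = 91
  t_213 = 47;  t_214 = 46;  t_215 = 71;  t_216 = 93;  t_217 = 81;  t_218 = 34
  t_219 = 7;  t_220 = 88;  t_221 = 16;  t_222 = 70;  t_223 = 23;  t_224 = 42
  t_225 = 79;  t_226 = 36;  t_227 = 18;  t_228 = 63;  t_229 = 42;  t_230 = 72
  t_231 = 4;  t_232 = 27;  t_233 = 19;  t_234 = 5;  t_235 = 2;  t_236 = 94
  t_237 = 17;  t_238 = 49;  t_239 = 24;  t_240 = 33;  t_241 = 24;  t_242 = 67
  t_243 = 80;  t_244 = 5;  t_245 = 30;  t_246 = 26;  t_247 = 23;  t_248 = 82
  t_249 = 47;  t_250 = 90;  t_251 = 53;  t_252 = 24;  t_253 = 1;  t_254 = 67
  t_255 = 27;  t_256 = 6;  t_257 = 47;  t_258 = 92;  t_259 = 31;  t_260 = 38
  t_261 = 4;  t_262 = 85;  t_263 = 25;  t_264 = 79;  t_265 = 60;  t_266 = 29
  t_267 = 82;  t_268 = 1;  t_269 = 64;  t_270 = 39;  t_271 = 38;  t_272 = 93
  t_273 = 62;  t_274 = 69;  t_275 = 36;  t_276 = 83;  t_277 = 28;  t_278 = 88
  t_279 = 47;  t_280 = 21;  t_281 = 25;  t_282 = 63;  t_283 = 81;  t_284 = 68
  t_285 = 82;  t_286 = 15;  t_287 = 15;  t_288 = 66;  t_289 = 49;  t_290 = 40
  t_291 = 67;  t_292 = 91;  t_293 = 71;  t_294 = 60;  t_295 = 27;  t_296 = 24
  t_297 = 18;  t_298 = 64;  t_299 = 65;  t_300 = 44;  t_301 = 60;  t_302 = 27
  t_303 = 26;  t_304 = 73;  t_305 = 13;  t_306 = 93;  t_307 = 73;  t_308 = 59
  t_309 = 13;  t_310 = 82;  t_311 = 32;  t_312 = 86;  t_313 = 5;  t_314 = 43
  t_315 = 22;  t_316 = 8;  t_317 = 49;  t_318 = 73;  t_319 = 7;  t_320 = 70
  t_321 = 57;  t_322 = 40;  t_323 = 71;  t_324 = 10;  t_325 = 3;  t_326 = 88
  t_327 = 30;  t_328 = 17;  t_329 = 37;  t_330 = 58;  t_331 = 67;  t_332 = 80
  t_333 = 42;  t_334 = 29;  t_335 = 4;  t_336 = 56;  t_337 = 85;  t_338 = 77
  t_339 = 25;  t_340 = 22;  t_341 = 90;  t_342 = 42;  t_343 = 88;  t_344 = 54
  t_345 = 49;  t_346 = 3;  t_347 = 15;  t_348 = 62;  t_349 = 80;  t_350 = 91
  t_351 = 53;  t_352 = 67;  t_353 = 32;  t_354 = 66;  t_355 = 92;  t_356 = 77
  t_357 = 37;  t_358 = 3;  t_359 = 32;  t_360 = 40;  t_361 = 32;  t_362 = 80
  t_363 = 91;  t_364 = 66;  t_365 = 85;  t_366 = 40;  t_367 = 54;  t_368 = 38
  t_369 = 22;  t_370 = 43;  t_371 = 76;  t_372 = 8;  t_373 = 78;  t_374 = 42
  t_375 = 79;  t_376 = 93;  t_377 = 82;  t_378 = 16;  t_379 = 64;  t_380 = 74
  t_381 = 24;  t_382 = 16;  t_383 = 63;  t_384 = 49;  t_385 = 94;  t_386 = 11
t_387 = 76·11 + 67·94 + 61·49 = 35
t_388 = 76·35 + 67·11 + 61·94 = 13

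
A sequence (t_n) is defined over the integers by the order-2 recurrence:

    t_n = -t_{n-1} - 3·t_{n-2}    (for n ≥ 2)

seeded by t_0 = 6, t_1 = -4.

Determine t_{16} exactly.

2896

t_2 = -1·-4 + -3·6 = -14
t_3 = -1·-14 + -3·-4 = 26
t_4 = -1·26 + -3·-14 = 16
t_5 = -1·16 + -3·26 = -94
t_6 = -1·-94 + -3·16 = 46
t_7 = -1·46 + -3·-94 = 236
t_8 = -1·236 + -3·46 = -374
t_9 = -1·-374 + -3·236 = -334
t_10 = -1·-334 + -3·-374 = 1456
t_11 = -1·1456 + -3·-334 = -454
t_12 = -1·-454 + -3·1456 = -3914
t_13 = -1·-3914 + -3·-454 = 5276
t_14 = -1·5276 + -3·-3914 = 6466
t_15 = -1·6466 + -3·5276 = -22294
t_16 = -1·-22294 + -3·6466 = 2896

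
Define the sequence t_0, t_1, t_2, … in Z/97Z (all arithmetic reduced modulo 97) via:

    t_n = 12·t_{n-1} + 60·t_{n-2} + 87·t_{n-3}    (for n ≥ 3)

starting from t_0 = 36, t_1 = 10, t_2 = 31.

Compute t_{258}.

t_3 = 12·31 + 60·10 + 87·36 = 30
t_4 = 12·30 + 60·31 + 87·10 = 83
t_5 = 12·83 + 60·30 + 87·31 = 61
t_6 = 12·61 + 60·83 + 87·30 = 77
t_7 = 12·77 + 60·61 + 87·83 = 68
t_8 = 12·68 + 60·77 + 87·61 = 73
Continuing the recurrence:
  t_9 = 15;  t_10 = 0;  t_11 = 73;  t_12 = 47;  t_13 = 94;  t_14 = 17
  t_15 = 39;  t_16 = 63;  t_17 = 16;  t_18 = 90;  t_19 = 52;  t_20 = 44
  t_21 = 32;  t_22 = 79;  t_23 = 3;  t_24 = 91;  t_25 = 94;  t_26 = 59
  t_27 = 6;  t_28 = 53;  t_29 = 18;  t_30 = 38;  t_31 = 36;  t_32 = 10
  t_33 = 57;  t_34 = 51;  t_35 = 52;  t_36 = 10;  t_37 = 14;  t_38 = 54
  t_39 = 30;  t_40 = 65;  t_41 = 3;  t_42 = 47;  t_43 = 94;  t_44 = 38
  t_45 = 0;  t_46 = 79;  t_47 = 83;  t_48 = 13;  t_49 = 78;  t_50 = 13
  t_51 = 50;  t_52 = 18;  t_53 = 79;  t_54 = 73;  t_55 = 4;  t_56 = 49
  t_57 = 1;  t_58 = 2;  t_59 = 79;  t_60 = 88;  t_61 = 53;  t_62 = 82
  t_63 = 83;  t_64 = 51;  t_65 = 19;  t_66 = 33;  t_67 = 56;  t_68 = 37
  t_69 = 79;  t_70 = 86;  t_71 = 67;  t_72 = 33;  t_73 = 64;  t_74 = 41
  t_75 = 25;  t_76 = 83;  t_77 = 49;  t_78 = 80;  t_79 = 63;  t_80 = 22
  t_81 = 43;  t_82 = 42;  t_83 = 51;  t_84 = 83;  t_85 = 47;  t_86 = 87
  t_87 = 27;  t_88 = 30;  t_89 = 43;  t_90 = 9;  t_91 = 60;  t_92 = 54
  t_93 = 84;  t_94 = 59;  t_95 = 67;  t_96 = 12;  t_97 = 82;  t_98 = 64
  t_99 = 39;  t_100 = 93;  t_101 = 3;  t_102 = 85;  t_103 = 76;  t_104 = 65
  t_105 = 28;  t_106 = 81;  t_107 = 62;  t_108 = 86;  t_109 = 62;  t_110 = 46
  t_111 = 17;  t_112 = 16;  t_113 = 73;  t_114 = 17;  t_115 = 59;  t_116 = 28
  t_117 = 20;  t_118 = 69;  t_119 = 2;  t_120 = 84;  t_121 = 50;  t_122 = 91
  t_123 = 51;  t_124 = 43;  t_125 = 47;  t_126 = 15;  t_127 = 48;  t_128 = 36
  t_129 = 58;  t_130 = 48;  t_131 = 10;  t_132 = 92;  t_133 = 60;  t_134 = 29
  t_135 = 21;  t_136 = 34;  t_137 = 20;  t_138 = 33;  t_139 = 92;  t_140 = 71
  t_141 = 28;  t_142 = 87;  t_143 = 74;  t_144 = 8;  t_145 = 77;  t_146 = 82
  t_147 = 92;  t_148 = 16;  t_149 = 42;  t_150 = 59;  t_151 = 61;  t_152 = 69
  t_153 = 18;  t_154 = 60;  t_155 = 43;  t_156 = 56;  t_157 = 33;  t_158 = 28
  t_159 = 10;  t_160 = 15;  t_161 = 15;  t_162 = 10;  t_163 = 94;  t_164 = 26
  t_165 = 32;  t_166 = 34;  t_167 = 31;  t_168 = 55;  t_169 = 46;  t_170 = 50
  t_171 = 94;  t_172 = 79;  t_173 = 74;  t_174 = 32;  t_175 = 57;  t_176 = 21
  t_177 = 54;  t_178 = 77;  t_179 = 74;  t_180 = 21;  t_181 = 42;  t_182 = 54
  t_183 = 48;  t_184 = 1;  t_185 = 24;  t_186 = 62;  t_187 = 40;  t_188 = 80
  t_189 = 24;  t_190 = 32;  t_191 = 54;  t_192 = 0;  t_193 = 10;  t_194 = 65
  t_195 = 22;  t_196 = 87;  t_197 = 65;  t_198 = 57;  t_199 = 28;  t_200 = 2
  t_201 = 67;  t_202 = 62;  t_203 = 88;  t_204 = 32;  t_205 = 0;  t_206 = 70
  t_207 = 35;  t_208 = 61;  t_209 = 95;  t_210 = 85;  t_211 = 96;  t_212 = 64
  t_213 = 52;  t_214 = 12;  t_215 = 5;  t_216 = 66;  t_217 = 2;  t_218 = 54
  t_219 = 11;  t_220 = 54;  t_221 = 89;  t_222 = 27;  t_223 = 80;  t_224 = 41
  t_225 = 75;  t_226 = 38;  t_227 = 84;  t_228 = 16;  t_229 = 2;  t_230 = 47
  t_231 = 39;  t_232 = 67;  t_233 = 55;  t_234 = 22;  t_235 = 81;  t_236 = 93
  t_237 = 33;  t_238 = 25;  t_239 = 89;  t_240 = 7;  t_241 = 33;  t_242 = 23
  t_243 = 52;  t_244 = 25;  t_245 = 86;  t_246 = 72;  t_247 = 51;  t_248 = 95
  t_249 = 85;  t_250 = 2;  t_251 = 3;  t_252 = 82;  t_253 = 77;  t_254 = 91
  t_255 = 42;  t_256 = 53
t_257 = 12·53 + 60·42 + 87·91 = 15
t_258 = 12·15 + 60·53 + 87·42 = 30

30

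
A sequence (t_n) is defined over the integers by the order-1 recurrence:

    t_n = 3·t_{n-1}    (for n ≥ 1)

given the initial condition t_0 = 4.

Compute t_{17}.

516560652

t_1 = 3·4 = 12
t_2 = 3·12 = 36
t_3 = 3·36 = 108
t_4 = 3·108 = 324
t_5 = 3·324 = 972
t_6 = 3·972 = 2916
t_7 = 3·2916 = 8748
t_8 = 3·8748 = 26244
t_9 = 3·26244 = 78732
t_10 = 3·78732 = 236196
t_11 = 3·236196 = 708588
t_12 = 3·708588 = 2125764
t_13 = 3·2125764 = 6377292
t_14 = 3·6377292 = 19131876
t_15 = 3·19131876 = 57395628
t_16 = 3·57395628 = 172186884
t_17 = 3·172186884 = 516560652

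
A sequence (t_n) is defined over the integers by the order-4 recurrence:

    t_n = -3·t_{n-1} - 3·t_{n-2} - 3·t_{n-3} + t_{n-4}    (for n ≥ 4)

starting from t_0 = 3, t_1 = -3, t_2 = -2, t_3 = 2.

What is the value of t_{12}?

t_4 = -3·2 + -3·-2 + -3·-3 + 1·3 = 12
t_5 = -3·12 + -3·2 + -3·-2 + 1·-3 = -39
t_6 = -3·-39 + -3·12 + -3·2 + 1·-2 = 73
t_7 = -3·73 + -3·-39 + -3·12 + 1·2 = -136
t_8 = -3·-136 + -3·73 + -3·-39 + 1·12 = 318
t_9 = -3·318 + -3·-136 + -3·73 + 1·-39 = -804
t_10 = -3·-804 + -3·318 + -3·-136 + 1·73 = 1939
t_11 = -3·1939 + -3·-804 + -3·318 + 1·-136 = -4495
t_12 = -3·-4495 + -3·1939 + -3·-804 + 1·318 = 10398

10398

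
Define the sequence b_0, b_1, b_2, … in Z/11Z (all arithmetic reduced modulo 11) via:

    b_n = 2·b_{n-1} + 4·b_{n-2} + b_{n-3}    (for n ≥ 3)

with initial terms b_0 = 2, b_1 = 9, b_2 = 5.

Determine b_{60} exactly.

b_3 = 2·5 + 4·9 + 1·2 = 4
b_4 = 2·4 + 4·5 + 1·9 = 4
b_5 = 2·4 + 4·4 + 1·5 = 7
b_6 = 2·7 + 4·4 + 1·4 = 1
b_7 = 2·1 + 4·7 + 1·4 = 1
b_8 = 2·1 + 4·1 + 1·7 = 2
b_9 = 2·2 + 4·1 + 1·1 = 9
b_10 = 2·9 + 4·2 + 1·1 = 5
(b_8, b_9, b_10) = (2, 9, 5) = (b_0, b_1, b_2), so the sequence has period 8.
60 ≡ 4 (mod 8), hence b_60 = b_4 = 4.

4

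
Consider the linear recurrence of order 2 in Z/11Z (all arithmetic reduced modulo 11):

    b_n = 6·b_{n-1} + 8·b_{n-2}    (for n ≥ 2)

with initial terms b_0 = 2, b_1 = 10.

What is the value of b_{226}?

10

b_2 = 6·10 + 8·2 = 10
b_3 = 6·10 + 8·10 = 8
b_4 = 6·8 + 8·10 = 7
b_5 = 6·7 + 8·8 = 7
b_6 = 6·7 + 8·7 = 10
b_7 = 6·10 + 8·7 = 6
b_8 = 6·6 + 8·10 = 6
b_9 = 6·6 + 8·6 = 7
b_10 = 6·7 + 8·6 = 2
b_11 = 6·2 + 8·7 = 2
b_12 = 6·2 + 8·2 = 6
b_13 = 6·6 + 8·2 = 8
b_14 = 6·8 + 8·6 = 8
b_15 = 6·8 + 8·8 = 2
b_16 = 6·2 + 8·8 = 10
(b_15, b_16) = (2, 10) = (b_0, b_1), so the sequence has period 15.
226 ≡ 1 (mod 15), hence b_226 = b_1 = 10.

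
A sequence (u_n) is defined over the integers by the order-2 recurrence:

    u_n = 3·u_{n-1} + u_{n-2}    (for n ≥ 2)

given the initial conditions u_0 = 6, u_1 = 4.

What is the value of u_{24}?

4579301944806

u_2 = 3·4 + 1·6 = 18
u_3 = 3·18 + 1·4 = 58
u_4 = 3·58 + 1·18 = 192
u_5 = 3·192 + 1·58 = 634
u_6 = 3·634 + 1·192 = 2094
u_7 = 3·2094 + 1·634 = 6916
u_8 = 3·6916 + 1·2094 = 22842
u_9 = 3·22842 + 1·6916 = 75442
u_10 = 3·75442 + 1·22842 = 249168
u_11 = 3·249168 + 1·75442 = 822946
u_12 = 3·822946 + 1·249168 = 2718006
u_13 = 3·2718006 + 1·822946 = 8976964
u_14 = 3·8976964 + 1·2718006 = 29648898
u_15 = 3·29648898 + 1·8976964 = 97923658
u_16 = 3·97923658 + 1·29648898 = 323419872
u_17 = 3·323419872 + 1·97923658 = 1068183274
u_18 = 3·1068183274 + 1·323419872 = 3527969694
u_19 = 3·3527969694 + 1·1068183274 = 11652092356
u_20 = 3·11652092356 + 1·3527969694 = 38484246762
u_21 = 3·38484246762 + 1·11652092356 = 127104832642
u_22 = 3·127104832642 + 1·38484246762 = 419798744688
u_23 = 3·419798744688 + 1·127104832642 = 1386501066706
u_24 = 3·1386501066706 + 1·419798744688 = 4579301944806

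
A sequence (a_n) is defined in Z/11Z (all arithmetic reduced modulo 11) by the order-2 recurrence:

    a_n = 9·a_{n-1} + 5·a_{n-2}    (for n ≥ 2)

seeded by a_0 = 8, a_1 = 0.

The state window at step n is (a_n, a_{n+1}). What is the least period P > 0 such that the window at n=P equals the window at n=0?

n=0: window = (8, 0)
n=1: window = (0, 7)
n=2: window = (7, 8)
n=3: window = (8, 8)
n=4: window = (8, 2)
n=5: window = (2, 3)
n=6: window = (3, 4)
n=7: window = (4, 7)
n=8: window = (7, 6)
n=9: window = (6, 1)
n=10: window = (1, 6)
n=11: window = (6, 4)
n=12: window = (4, 0)
n=13: window = (0, 9)
n=14: window = (9, 4)
n=15: window = (4, 4)
n=16: window = (4, 1)
n=17: window = (1, 7)
n=18: window = (7, 2)
n=19: window = (2, 9)
n=20: window = (9, 3)
n=21: window = (3, 6)
n=22: window = (6, 3)
n=23: window = (3, 2)
n=24: window = (2, 0)
n=25: window = (0, 10)
n=26: window = (10, 2)
n=27: window = (2, 2)
n=28: window = (2, 6)
n=29: window = (6, 9)
n=30: window = (9, 1)
n=31: window = (1, 10)
n=32: window = (10, 7)
n=33: window = (7, 3)
n=34: window = (3, 7)
n=35: window = (7, 1)
n=36: window = (1, 0)
n=37: window = (0, 5)
n=38: window = (5, 1)
n=39: window = (1, 1)
n=40: window = (1, 3)
…
n=118: window = (2, 1)
n=119: window = (1, 8)
n=120: window = (8, 0)
window at n=120 equals window at n=0 → period = 120

120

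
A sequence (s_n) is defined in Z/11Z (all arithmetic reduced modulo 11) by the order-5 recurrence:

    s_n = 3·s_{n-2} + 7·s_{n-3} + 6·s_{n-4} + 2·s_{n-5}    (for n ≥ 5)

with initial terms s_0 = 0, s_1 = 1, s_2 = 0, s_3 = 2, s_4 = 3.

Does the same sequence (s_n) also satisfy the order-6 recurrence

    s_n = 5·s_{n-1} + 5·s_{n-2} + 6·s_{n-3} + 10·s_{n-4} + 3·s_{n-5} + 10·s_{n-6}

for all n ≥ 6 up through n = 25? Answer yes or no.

no

Terms s_0..s_25: 0, 1, 0, 2, 3, 1, 3, 3, 5, 9, 1, 9, 3, 10, 8, 8, 9, 3, 8, 4, 5, 5, 9, 2, 1, 10
n=6: candidate gives 2, actual s_6 = 3 ✗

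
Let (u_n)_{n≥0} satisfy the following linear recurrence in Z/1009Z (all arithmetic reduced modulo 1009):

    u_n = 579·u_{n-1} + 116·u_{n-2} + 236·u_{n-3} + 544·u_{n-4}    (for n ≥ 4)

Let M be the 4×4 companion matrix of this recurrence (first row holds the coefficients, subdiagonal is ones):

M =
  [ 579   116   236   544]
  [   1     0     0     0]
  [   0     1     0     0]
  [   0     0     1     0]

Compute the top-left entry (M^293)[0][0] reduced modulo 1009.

(M^293)[0][0] is the top entry after applying M 293 times to the unit state (1, 0, 0, 0). Equivalently it is h_{296} for the auxiliary sequence (h_n) obeying the same recurrence with h_3 = 1 and h_i = 0 for 0 ≤ i < 3:
h_4 = 579·1 + 116·0 + 236·0 + 544·0 = 579
h_5 = 579·579 + 116·1 + 236·0 + 544·0 = 369
h_6 = 579·369 + 116·579 + 236·1 + 544·0 = 549
h_7 = 579·549 + 116·369 + 236·579 + 544·1 = 426
h_8 = 579·426 + 116·549 + 236·369 + 544·579 = 44
h_9 = 579·44 + 116·426 + 236·549 + 544·369 = 583
Continuing the recurrence:
  h_10 = 238;  h_11 = 571;  h_12 = 106;  h_13 = 466;  h_14 = 469;  h_15 = 352
  h_16 = 54;  h_17 = 398;  h_18 = 793;  h_19 = 220;  h_20 = 621;  h_21 = 710
  h_22 = 825;  h_23 = 909;  h_24 = 342;  h_25 = 518;  h_26 = 981;  h_27 = 567
  h_28 = 698;  h_29 = 456;  h_30 = 441;  h_31 = 445;  h_32 = 38;  h_33 = 973
  h_34 = 563;  h_35 = 746;  h_36 = 882;  h_37 = 162;  h_38 = 390;  h_39 = 928
  h_40 = 782;  h_41 = 997;  h_42 = 342;  h_43 = 108;  h_44 = 100;  h_45 = 325
  h_46 = 648;  h_47 = 834;  h_48 = 7;  h_49 = 691;  h_50 = 768;  h_51 = 437
  h_52 = 459;  h_53 = 820;  h_54 = 597;  h_55 = 824;  h_56 = 744;  h_57 = 405
  h_58 = 543;  h_59 = 433;  h_60 = 757;  h_61 = 538;  h_62 = 793;  h_63 = 416
  h_64 = 861;  h_65 = 442;  h_66 = 469;  h_67 = 618;  h_68 = 138;  h_69 = 240
  h_70 = 1002;  h_71 = 46;  h_72 = 130;  h_73 = 651;  h_74 = 502;  h_75 = 116
  h_76 = 638;  h_77 = 851;  h_78 = 470;  h_79 = 307;  h_80 = 224;  h_81 = 584
  h_82 = 78;  h_83 = 817;  h_84 = 156;  h_85 = 556;  h_86 = 134;  h_87 = 793
  h_88 = 615;  h_89 = 186;  h_90 = 163;  h_91 = 311;  h_92 = 285;  h_93 = 710
  h_94 = 818;  h_95 = 361;  h_96 = 927;  h_97 = 574;  h_98 = 417;  h_99 = 739
  h_100 = 51;  h_101 = 232;  h_102 = 672;  h_103 = 654;  h_104 = 308;  h_105 = 190
  h_106 = 719;  h_107 = 74;  h_108 = 627;  h_109 = 919;  h_110 = 397;  h_111 = 15
  h_112 = 246;  h_113 = 223;  h_114 = 804;  h_115 = 632;  h_116 = 893;  h_117 = 378
  h_118 = 878;  h_119 = 902;  h_120 = 414;  h_121 = 428;  h_122 = 547;  h_123 = 239
  h_124 = 350;  h_125 = 15;  h_126 = 666;  h_127 = 624;  h_128 = 858;  h_129 = 959
  h_130 = 980;  h_131 = 727;  h_132 = 745;  h_133 = 350;  h_134 = 906;  h_135 = 348
  h_136 = 385;  h_137 = 550;  h_138 = 741;  h_139 = 117;  h_140 = 547;  h_141 = 188
  h_142 = 647;  h_143 = 914;  h_144 = 761;  h_145 = 461;  h_146 = 641;  h_147 = 608
  h_148 = 708;  h_149 = 654;  h_150 = 490;  h_151 = 773;  h_152 = 597;  h_153 = 665
  h_154 = 220;  h_155 = 93;  h_156 = 71;  h_157 = 428;  h_158 = 130;  h_159 = 556
  h_160 = 388;  h_161 = 737;  h_162 = 664;  h_163 = 276;  h_164 = 288;  h_165 = 659
  h_166 = 824;  h_167 = 776;  h_168 = 443;  h_169 = 454;  h_170 = 213;  h_171 = 419
  h_172 = 964;  h_173 = 949;  h_174 = 239;  h_175 = 632;  h_176 = 853;  h_177 = 698
  h_178 = 283;  h_179 = 903;  h_180 = 868;  h_181 = 424;  h_182 = 890;  h_183 = 333
  h_184 = 563;  h_185 = 119;  h_186 = 747;  h_187 = 560;  h_188 = 606;  h_189 = 3
  h_190 = 116;  h_191 = 578;  h_192 = 442;  h_193 = 842;  h_194 = 723;  h_195 = 699
  h_196 = 478;  h_197 = 729;  h_198 = 581;  h_199 = 882;  h_200 = 141;  h_201 = 244
  h_202 = 773;  h_203 = 135;  h_204 = 430;  h_205 = 628;  h_206 = 142;  h_207 = 43
  h_208 = 726;  h_209 = 349;  h_210 = 353;  h_211 = 684;  h_212 = 138;  h_213 = 558
  h_214 = 372;  h_215 = 678;  h_216 = 750;  h_217 = 178;  h_218 = 515;  h_219 = 961
  h_220 = 663;  h_221 = 362;  h_222 = 388;  h_223 = 463;  h_224 = 421;  h_225 = 743
  h_226 = 245;  h_227 = 105;  h_228 = 186;  h_229 = 702;  h_230 = 874;  h_231 = 356
  h_232 = 243;  h_233 = 278;  h_234 = 953;  h_235 = 604;  h_236 = 196;  h_237 = 702
  h_238 = 450;  h_239 = 424;  h_240 = 916;  h_241 = 114;  h_242 = 518;  h_243 = 201
  h_244 = 420;  h_245 = 746;  h_246 = 664;  h_247 = 399;  h_248 = 227;  h_249 = 648
  h_250 = 263;  h_251 = 636;  h_252 = 147;  h_253 = 357;  h_254 = 315;  h_255 = 82
  h_256 = 24;  h_257 = 355;  h_258 = 486;  h_259 = 525;  h_260 = 110;  h_261 = 554
  h_262 = 375;  h_263 = 666;  h_264 = 172;  h_265 = 671;  h_266 = 779;  h_267 = 466
  h_268 = 648;  h_269 = 395;  h_270 = 155;  h_271 = 164;  h_272 = 691;  h_273 = 597
  h_274 = 956;  h_275 = 265;  h_276 = 161;  h_277 = 331;  h_278 = 864;  h_279 = 382
  h_280 = 764;  h_281 = 878;  h_282 = 840;  h_283 = 617;  h_284 = 904;  h_285 = 529
  h_286 = 691;  h_287 = 436;  h_288 = 760;  h_289 = 71;  h_290 = 651;  h_291 = 563
  h_292 = 273;  h_293 = 936;  h_294 = 165
h_295 = 579·165 + 116·936 + 236·273 + 544·563 = 690
h_296 = 579·690 + 116·165 + 236·936 + 544·273 = 29

29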